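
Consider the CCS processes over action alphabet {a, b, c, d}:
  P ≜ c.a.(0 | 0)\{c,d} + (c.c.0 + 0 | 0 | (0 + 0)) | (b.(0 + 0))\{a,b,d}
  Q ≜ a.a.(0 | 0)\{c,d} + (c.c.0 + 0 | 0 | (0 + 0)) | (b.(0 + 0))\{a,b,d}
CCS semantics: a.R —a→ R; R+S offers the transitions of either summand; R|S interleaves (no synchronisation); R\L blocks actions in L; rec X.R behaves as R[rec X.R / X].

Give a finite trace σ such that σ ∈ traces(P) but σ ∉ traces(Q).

LTS(P): 5 reachable states
  u0 = c.a.(0 | 0)\{c,d} + (c.c.0 + 0 | 0 | (0 + 0)) | (b.(0 + 0))\{a,b,d} has moves -c-> u1, -c-> u2
  u1 = a.(0 | 0)\{c,d} has moves -a-> u3
  u2 = c.0 | (b.(0 + 0))\{a,b,d} has moves -c-> u4
  u3 = (0 | 0)\{c,d} has moves deadlocked
  u4 = 0 | (b.(0 + 0))\{a,b,d} has moves deadlocked
LTS(Q): 5 reachable states
  v0 = a.a.(0 | 0)\{c,d} + (c.c.0 + 0 | 0 | (0 + 0)) | (b.(0 + 0))\{a,b,d} has moves -a-> v1, -c-> v2
  v1 = a.(0 | 0)\{c,d} has moves -a-> v3
  v2 = c.0 | (b.(0 + 0))\{a,b,d} has moves -c-> v4
  v3 = (0 | 0)\{c,d} has moves deadlocked
  v4 = 0 | (b.(0 + 0))\{a,b,d} has moves deadlocked
Run σ = ⟨ca⟩ on P: start {u0}
  after c @ step 1: {u1, u2}
  after a @ step 2: {u3}
  ✓ P
Run σ = ⟨ca⟩ on Q: start {v0}
  after c @ step 1: {v2}
  after a @ step 2: ∅ (Q stuck)

ca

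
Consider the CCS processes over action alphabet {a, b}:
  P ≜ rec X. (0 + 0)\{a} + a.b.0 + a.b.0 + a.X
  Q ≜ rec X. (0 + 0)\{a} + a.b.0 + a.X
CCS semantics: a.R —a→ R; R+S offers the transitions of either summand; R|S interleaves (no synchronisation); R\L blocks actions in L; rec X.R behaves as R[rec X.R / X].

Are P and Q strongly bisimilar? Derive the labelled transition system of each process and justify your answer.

bisimilar

LTS(P): 3 reachable states
  m0 = rec X. (0 + 0)\{a} + a.b.0 + a.b.0 + a.X → ··a··> m0, ··a··> m1
  m1 = b.0 → ··b··> m2
  m2 = 0 → (no moves)
LTS(Q): 3 reachable states
  n0 = rec X. (0 + 0)\{a} + a.b.0 + a.X → ··a··> n0, ··a··> n1
  n1 = b.0 → ··b··> n2
  n2 = 0 → (no moves)
Coarsest stable partition (strong bisimilarity classes):
  B0 = {m0, n0}
  B1 = {m1, n1}
  B2 = {m2, n2}
m0 ∈ B0, n0 ∈ B0 → same block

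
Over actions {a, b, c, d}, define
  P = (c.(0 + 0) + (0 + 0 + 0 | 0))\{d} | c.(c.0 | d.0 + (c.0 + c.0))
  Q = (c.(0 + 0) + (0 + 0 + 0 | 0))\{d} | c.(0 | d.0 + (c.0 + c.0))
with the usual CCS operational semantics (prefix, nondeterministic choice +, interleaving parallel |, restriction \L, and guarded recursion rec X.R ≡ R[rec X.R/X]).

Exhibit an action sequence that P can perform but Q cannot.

LTS(P): 12 reachable states
  u0 = (c.(0 + 0) + (0 + 0 + 0 | 0))\{d} | c.(c.0 | d.0 + (c.0 + c.0)) has moves =c=> u1, =c=> u2
  u1 = (0 + 0)\{d} | c.(c.0 | d.0 + (c.0 + c.0)) has moves =c=> u3
  u2 = (c.(0 + 0) + (0 + 0 + 0 | 0))\{d} | (c.0 | d.0 + (c.0 + c.0)) has moves =c=> u3, =c=> u4, =c=> u5, =d=> u6
  u3 = (0 + 0)\{d} | (c.0 | d.0 + (c.0 + c.0)) has moves =c=> u7, =c=> u8, =d=> u9
  u4 = (c.(0 + 0) + (0 + 0 + 0 | 0))\{d} | (0 | d.0) has moves =c=> u7, =d=> u10
  u5 = (c.(0 + 0) + (0 + 0 + 0 | 0))\{d} | 0 has moves =c=> u8
  u6 = (c.(0 + 0) + (0 + 0 + 0 | 0))\{d} | (c.0 | 0) has moves =c=> u10, =c=> u9
  u7 = (0 + 0)\{d} | (0 | d.0) has moves =d=> u11
  u8 = (0 + 0)\{d} | 0 has moves (no moves)
  u9 = (0 + 0)\{d} | (c.0 | 0) has moves =c=> u11
  u10 = (c.(0 + 0) + (0 + 0 + 0 | 0))\{d} | (0 | 0) has moves =c=> u11
  u11 = (0 + 0)\{d} | (0 | 0) has moves (no moves)
LTS(Q): 8 reachable states
  v0 = (c.(0 + 0) + (0 + 0 + 0 | 0))\{d} | c.(0 | d.0 + (c.0 + c.0)) has moves =c=> v1, =c=> v2
  v1 = (0 + 0)\{d} | c.(0 | d.0 + (c.0 + c.0)) has moves =c=> v3
  v2 = (c.(0 + 0) + (0 + 0 + 0 | 0))\{d} | (0 | d.0 + (c.0 + c.0)) has moves =c=> v3, =c=> v4, =d=> v5
  v3 = (0 + 0)\{d} | (0 | d.0 + (c.0 + c.0)) has moves =c=> v6, =d=> v7
  v4 = (c.(0 + 0) + (0 + 0 + 0 | 0))\{d} | 0 has moves =c=> v6
  v5 = (c.(0 + 0) + (0 + 0 + 0 | 0))\{d} | (0 | 0) has moves =c=> v7
  v6 = (0 + 0)\{d} | 0 has moves (no moves)
  v7 = (0 + 0)\{d} | (0 | 0) has moves (no moves)
Executing cccd from P (initial set {u0}):
  step 1 (c): {u1, u2}
  step 2 (c): {u3, u4, u5}
  step 3 (c): {u7, u8}
  step 4 (d): {u11}
  P completes σ.
Executing cccd from Q (initial set {v0}):
  step 1 (c): {v1, v2}
  step 2 (c): {v3, v4}
  step 3 (c): {v6}
  step 4 (d): ∅ (Q stuck)

cccd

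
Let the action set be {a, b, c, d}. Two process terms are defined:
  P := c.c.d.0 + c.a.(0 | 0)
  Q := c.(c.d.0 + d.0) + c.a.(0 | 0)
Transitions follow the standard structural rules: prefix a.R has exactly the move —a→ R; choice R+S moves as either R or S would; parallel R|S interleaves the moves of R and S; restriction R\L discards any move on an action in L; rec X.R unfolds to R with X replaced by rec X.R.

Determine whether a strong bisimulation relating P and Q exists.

P's transition system — 6 states:
  p0 = c.c.d.0 + c.a.(0 | 0) | —c→ p1, —c→ p2
  p1 = a.(0 | 0) | —a→ p3
  p2 = c.d.0 | —c→ p4
  p3 = 0 | 0 | ∅
  p4 = d.0 | —d→ p5
  p5 = 0 | ∅
Q's transition system — 6 states:
  q0 = c.(c.d.0 + d.0) + c.a.(0 | 0) | —c→ q1, —c→ q2
  q1 = a.(0 | 0) | —a→ q3
  q2 = c.d.0 + d.0 | —c→ q4, —d→ q5
  q3 = 0 | 0 | ∅
  q4 = d.0 | —d→ q5
  q5 = 0 | ∅
Partition-refinement fixed point:
  B0 = {p0}
  B1 = {p1, q1}
  B2 = {p3, p5, q3, q5}
  B3 = {p2}
  B4 = {p4, q4}
  B5 = {q0}
  B6 = {q2}
p0 ∈ B0, q0 ∈ B5 → different blocks

P ≁ Q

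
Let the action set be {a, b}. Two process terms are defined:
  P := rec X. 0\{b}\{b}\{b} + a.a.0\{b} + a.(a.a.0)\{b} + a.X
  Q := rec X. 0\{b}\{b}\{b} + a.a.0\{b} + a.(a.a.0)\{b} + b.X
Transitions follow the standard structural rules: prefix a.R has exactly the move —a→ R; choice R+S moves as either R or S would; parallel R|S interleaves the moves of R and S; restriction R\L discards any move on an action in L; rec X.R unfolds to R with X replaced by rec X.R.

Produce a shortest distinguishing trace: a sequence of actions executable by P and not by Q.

P's transition system — 5 states:
  m0 = rec X. 0\{b}\{b}\{b} + a.a.0\{b} + a.(a.a.0)\{b} + a.X :: —a→ m0, —a→ m1, —a→ m2
  m1 = (a.a.0)\{b} :: —a→ m3
  m2 = a.0\{b} :: —a→ m4
  m3 = (a.0)\{b} :: —a→ m4
  m4 = 0\{b} :: (no moves)
Q's transition system — 5 states:
  n0 = rec X. 0\{b}\{b}\{b} + a.a.0\{b} + a.(a.a.0)\{b} + b.X :: —a→ n1, —a→ n2, —b→ n0
  n1 = (a.a.0)\{b} :: —a→ n3
  n2 = a.0\{b} :: —a→ n4
  n3 = (a.0)\{b} :: —a→ n4
  n4 = 0\{b} :: (no moves)
Run σ = ⟨aaaa⟩ on P: start {m0}
  [1] a ⇒ {m0, m1, m2}
  [2] a ⇒ {m0, m1, m2, m3, m4}
  [3] a ⇒ {m0, m1, m2, m3, m4}
  [4] a ⇒ {m0, m1, m2, m3, m4}
  — P admits the full trace.
Run σ = ⟨aaaa⟩ on Q: start {n0}
  [1] a ⇒ {n1, n2}
  [2] a ⇒ {n3, n4}
  [3] a ⇒ {n4}
  [4] a ⇒ ∅  — Q cannot continue

aaaa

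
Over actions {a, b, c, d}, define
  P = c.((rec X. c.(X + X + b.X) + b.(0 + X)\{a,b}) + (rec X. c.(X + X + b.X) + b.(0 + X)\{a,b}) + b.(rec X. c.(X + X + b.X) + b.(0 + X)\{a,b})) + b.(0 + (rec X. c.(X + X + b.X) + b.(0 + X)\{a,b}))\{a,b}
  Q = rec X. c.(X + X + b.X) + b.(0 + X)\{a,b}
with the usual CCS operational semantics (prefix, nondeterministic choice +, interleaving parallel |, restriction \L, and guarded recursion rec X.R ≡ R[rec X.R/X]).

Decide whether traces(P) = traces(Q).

P's transition system — 5 states:
  u0 = c.((rec X. c.(X + X + b.X) + b.(0 + X)\{a,b}) + (rec X. c.(X + X + b.X) + b.(0 + X)\{a,b}) + b.(rec X. c.(X + X + b.X) + b.(0 + X)\{a,b})) + b.(0 + (rec X. c.(X + X + b.X) + b.(0 + X)\{a,b}))\{a,b} | --b--▸ u1, --c--▸ u2
  u1 = (0 + (rec X. c.(X + X + b.X) + b.(0 + X)\{a,b}))\{a,b} | --c--▸ u3
  u2 = (rec X. c.(X + X + b.X) + b.(0 + X)\{a,b}) + (rec X. c.(X + X + b.X) + b.(0 + X)\{a,b}) + b.(rec X. c.(X + X + b.X) + b.(0 + X)\{a,b}) | --b--▸ u1, --b--▸ u4, --c--▸ u2
  u3 = ((rec X. c.(X + X + b.X) + b.(0 + X)\{a,b}) + (rec X. c.(X + X + b.X) + b.(0 + X)\{a,b}) + b.(rec X. c.(X + X + b.X) + b.(0 + X)\{a,b}))\{a,b} | --c--▸ u3
  u4 = rec X. c.(X + X + b.X) + b.(0 + X)\{a,b} | --b--▸ u1, --c--▸ u2
Q's transition system — 4 states:
  v0 = rec X. c.(X + X + b.X) + b.(0 + X)\{a,b} | --b--▸ v1, --c--▸ v2
  v1 = (0 + (rec X. c.(X + X + b.X) + b.(0 + X)\{a,b}))\{a,b} | --c--▸ v3
  v2 = (rec X. c.(X + X + b.X) + b.(0 + X)\{a,b}) + (rec X. c.(X + X + b.X) + b.(0 + X)\{a,b}) + b.(rec X. c.(X + X + b.X) + b.(0 + X)\{a,b}) | --b--▸ v0, --b--▸ v1, --c--▸ v2
  v3 = ((rec X. c.(X + X + b.X) + b.(0 + X)\{a,b}) + (rec X. c.(X + X + b.X) + b.(0 + X)\{a,b}) + b.(rec X. c.(X + X + b.X) + b.(0 + X)\{a,b}))\{a,b} | --c--▸ v3
Coarsest stable partition (strong bisimilarity classes):
  B0 = {u0, u4, v0}
  B1 = {u1, u3, v1, v3}
  B2 = {u2, v2}
u0 ∈ B0, v0 ∈ B0 → same block
Bisimilar ⇒ trace-equivalent.

trace-equivalent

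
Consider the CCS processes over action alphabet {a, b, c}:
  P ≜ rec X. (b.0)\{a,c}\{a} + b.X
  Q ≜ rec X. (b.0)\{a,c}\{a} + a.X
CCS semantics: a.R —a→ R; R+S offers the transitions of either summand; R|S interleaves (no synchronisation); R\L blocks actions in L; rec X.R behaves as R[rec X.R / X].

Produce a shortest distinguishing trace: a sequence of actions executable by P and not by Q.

P's transition system — 2 states:
  u0 = rec X. (b.0)\{a,c}\{a} + b.X :: —b→ u0, —b→ u1
  u1 = 0\{a,c}\{a} :: (no moves)
Q's transition system — 2 states:
  v0 = rec X. (b.0)\{a,c}\{a} + a.X :: —a→ v0, —b→ v1
  v1 = 0\{a,c}\{a} :: (no moves)
Executing bb from P (initial set {u0}):
  [1] b ⇒ {u0, u1}
  [2] b ⇒ {u0, u1}
  — P admits the full trace.
Executing bb from Q (initial set {v0}):
  [1] b ⇒ {v1}
  [2] b ⇒ ∅  — Q cannot continue

bb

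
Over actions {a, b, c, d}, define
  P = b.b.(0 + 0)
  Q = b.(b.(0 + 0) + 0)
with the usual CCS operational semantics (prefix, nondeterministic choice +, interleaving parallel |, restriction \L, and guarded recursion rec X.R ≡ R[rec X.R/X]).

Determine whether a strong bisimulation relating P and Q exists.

P's transition system — 3 states:
  p0 = b.b.(0 + 0) | —b→ p1
  p1 = b.(0 + 0) | —b→ p2
  p2 = 0 + 0 | deadlocked
Q's transition system — 3 states:
  q0 = b.(b.(0 + 0) + 0) | —b→ q1
  q1 = b.(0 + 0) + 0 | —b→ q2
  q2 = 0 + 0 | deadlocked
Bisimilarity quotient blocks:
  B0 = {p0, q0}
  B1 = {p1, q1}
  B2 = {p2, q2}
p0 ∈ B0, q0 ∈ B0 → same block

bisimilar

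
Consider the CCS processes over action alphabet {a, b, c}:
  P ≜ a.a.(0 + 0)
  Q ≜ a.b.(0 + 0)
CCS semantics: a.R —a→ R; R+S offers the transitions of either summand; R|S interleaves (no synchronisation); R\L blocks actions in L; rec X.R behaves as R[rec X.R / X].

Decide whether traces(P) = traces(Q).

Reachable graph of P (3 states):
  u0 = a.a.(0 + 0) :: —a→ u1
  u1 = a.(0 + 0) :: —a→ u2
  u2 = 0 + 0 :: deadlocked
Reachable graph of Q (3 states):
  v0 = a.b.(0 + 0) :: —a→ v1
  v1 = b.(0 + 0) :: —b→ v2
  v2 = 0 + 0 :: deadlocked
Executing aa from P (initial set {u0}):
  [1] a ⇒ {u1}
  [2] a ⇒ {u2}
  — P admits the full trace.
Executing aa from Q (initial set {v0}):
  [1] a ⇒ {v1}
  [2] a ⇒ ∅  — Q cannot continue

traces(P) ≠ traces(Q) — witness ⟨aa⟩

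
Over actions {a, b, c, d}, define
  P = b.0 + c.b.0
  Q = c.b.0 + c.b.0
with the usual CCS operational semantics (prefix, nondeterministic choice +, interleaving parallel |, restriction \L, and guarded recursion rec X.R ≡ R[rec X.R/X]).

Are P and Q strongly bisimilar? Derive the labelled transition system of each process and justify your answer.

LTS(P): 3 reachable states
  p0 = b.0 + c.b.0 | =b=> p1, =c=> p2
  p1 = 0 | ·
  p2 = b.0 | =b=> p1
LTS(Q): 3 reachable states
  q0 = c.b.0 + c.b.0 | =c=> q1
  q1 = b.0 | =b=> q2
  q2 = 0 | ·
Bisimilarity quotient blocks:
  B0 = {p0}
  B1 = {p1, q2}
  B2 = {p2, q1}
  B3 = {q0}
p0 ∈ B0, q0 ∈ B3 → different blocks

NO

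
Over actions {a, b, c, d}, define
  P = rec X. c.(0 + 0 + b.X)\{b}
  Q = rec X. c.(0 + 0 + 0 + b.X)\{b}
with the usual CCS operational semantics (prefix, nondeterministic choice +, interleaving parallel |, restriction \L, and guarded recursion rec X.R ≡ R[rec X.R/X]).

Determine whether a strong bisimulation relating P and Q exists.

bisimilar

LTS(P): 2 reachable states
  u0 = rec X. c.(0 + 0 + b.X)\{b} :: -c-> u1
  u1 = (0 + 0 + b.(rec X. c.(0 + 0 + b.X)\{b}))\{b} :: (no moves)
LTS(Q): 2 reachable states
  v0 = rec X. c.(0 + 0 + 0 + b.X)\{b} :: -c-> v1
  v1 = (0 + 0 + 0 + b.(rec X. c.(0 + 0 + 0 + b.X)\{b}))\{b} :: (no moves)
Coarsest stable partition (strong bisimilarity classes):
  B0 = {u0, v0}
  B1 = {u1, v1}
u0 ∈ B0, v0 ∈ B0 → same block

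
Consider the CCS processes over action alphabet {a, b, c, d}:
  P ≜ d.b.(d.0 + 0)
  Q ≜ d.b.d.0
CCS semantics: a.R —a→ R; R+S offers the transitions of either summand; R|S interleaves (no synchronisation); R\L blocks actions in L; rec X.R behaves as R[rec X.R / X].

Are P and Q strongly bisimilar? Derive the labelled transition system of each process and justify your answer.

P's transition system — 4 states:
  p0 = d.b.(d.0 + 0) has moves —d→ p1
  p1 = b.(d.0 + 0) has moves —b→ p2
  p2 = d.0 + 0 has moves —d→ p3
  p3 = 0 has moves ∅
Q's transition system — 4 states:
  q0 = d.b.d.0 has moves —d→ q1
  q1 = b.d.0 has moves —b→ q2
  q2 = d.0 has moves —d→ q3
  q3 = 0 has moves ∅
Bisimilarity quotient blocks:
  B0 = {p0, q0}
  B1 = {p1, q1}
  B2 = {p2, q2}
  B3 = {p3, q3}
p0 ∈ B0, q0 ∈ B0 → same block

bisimilar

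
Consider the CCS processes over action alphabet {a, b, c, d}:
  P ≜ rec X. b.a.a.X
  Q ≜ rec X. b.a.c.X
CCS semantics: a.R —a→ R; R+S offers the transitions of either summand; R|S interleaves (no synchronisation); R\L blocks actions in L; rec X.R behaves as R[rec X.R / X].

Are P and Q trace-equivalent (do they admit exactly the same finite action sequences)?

NO — witness ⟨baa⟩

Reachable graph of P (3 states):
  m0 = rec X. b.a.a.X | ··b··> m1
  m1 = a.a.(rec X. b.a.a.X) | ··a··> m2
  m2 = a.(rec X. b.a.a.X) | ··a··> m0
Reachable graph of Q (3 states):
  n0 = rec X. b.a.c.X | ··b··> n1
  n1 = a.c.(rec X. b.a.c.X) | ··a··> n2
  n2 = c.(rec X. b.a.c.X) | ··c··> n0
Executing baa from P (initial set {m0}):
  [1] b ⇒ {m1}
  [2] a ⇒ {m2}
  [3] a ⇒ {m0}
  ✓ P
Executing baa from Q (initial set {n0}):
  [1] b ⇒ {n1}
  [2] a ⇒ {n2}
  [3] a ⇒ ∅ (Q stuck)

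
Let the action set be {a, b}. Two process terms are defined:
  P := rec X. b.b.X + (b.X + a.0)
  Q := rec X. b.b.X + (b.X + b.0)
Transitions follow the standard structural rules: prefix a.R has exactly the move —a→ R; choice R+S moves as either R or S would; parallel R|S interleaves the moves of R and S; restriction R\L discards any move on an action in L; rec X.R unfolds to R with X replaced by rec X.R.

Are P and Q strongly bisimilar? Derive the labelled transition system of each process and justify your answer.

P ≁ Q

Reachable graph of P (3 states):
  s0 = rec X. b.b.X + (b.X + a.0) has moves ··a··> s1, ··b··> s0, ··b··> s2
  s1 = 0 has moves ·
  s2 = b.(rec X. b.b.X + (b.X + a.0)) has moves ··b··> s0
Reachable graph of Q (3 states):
  t0 = rec X. b.b.X + (b.X + b.0) has moves ··b··> t0, ··b··> t1, ··b··> t2
  t1 = 0 has moves ·
  t2 = b.(rec X. b.b.X + (b.X + b.0)) has moves ··b··> t0
Coarsest stable partition (strong bisimilarity classes):
  B0 = {s0}
  B1 = {s1, t1}
  B2 = {s2}
  B3 = {t0}
  B4 = {t2}
s0 ∈ B0, t0 ∈ B3 → different blocks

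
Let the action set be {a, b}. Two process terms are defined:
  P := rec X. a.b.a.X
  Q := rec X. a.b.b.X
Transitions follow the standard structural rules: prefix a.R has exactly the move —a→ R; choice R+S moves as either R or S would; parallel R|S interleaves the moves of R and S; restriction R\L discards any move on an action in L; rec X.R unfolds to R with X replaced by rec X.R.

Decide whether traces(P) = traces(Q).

LTS(P): 3 reachable states
  u0 = rec X. a.b.a.X :: —a→ u1
  u1 = b.a.(rec X. a.b.a.X) :: —b→ u2
  u2 = a.(rec X. a.b.a.X) :: —a→ u0
LTS(Q): 3 reachable states
  v0 = rec X. a.b.b.X :: —a→ v1
  v1 = b.b.(rec X. a.b.b.X) :: —b→ v2
  v2 = b.(rec X. a.b.b.X) :: —b→ v0
Executing aba from P (initial set {u0}):
  step 1 (a): {u1}
  step 2 (b): {u2}
  step 3 (a): {u0}
  P completes σ.
Executing aba from Q (initial set {v0}):
  step 1 (a): {v1}
  step 2 (b): {v2}
  step 3 (a): ∅ (Q stuck)

NO — witness ⟨aba⟩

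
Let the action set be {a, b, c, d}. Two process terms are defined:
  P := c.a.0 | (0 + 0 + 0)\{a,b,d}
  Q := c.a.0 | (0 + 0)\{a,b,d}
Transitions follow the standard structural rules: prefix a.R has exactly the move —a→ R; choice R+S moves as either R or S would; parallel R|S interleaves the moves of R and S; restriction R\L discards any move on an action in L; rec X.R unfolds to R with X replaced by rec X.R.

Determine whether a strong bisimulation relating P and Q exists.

bisimilar

Reachable graph of P (3 states):
  s0 = c.a.0 | (0 + 0 + 0)\{a,b,d} ⊢ =c=> s1
  s1 = a.0 | (0 + 0 + 0)\{a,b,d} ⊢ =a=> s2
  s2 = 0 | (0 + 0 + 0)\{a,b,d} ⊢ (no moves)
Reachable graph of Q (3 states):
  t0 = c.a.0 | (0 + 0)\{a,b,d} ⊢ =c=> t1
  t1 = a.0 | (0 + 0)\{a,b,d} ⊢ =a=> t2
  t2 = 0 | (0 + 0)\{a,b,d} ⊢ (no moves)
Partition-refinement fixed point:
  B0 = {s0, t0}
  B1 = {s1, t1}
  B2 = {s2, t2}
s0 ∈ B0, t0 ∈ B0 → same block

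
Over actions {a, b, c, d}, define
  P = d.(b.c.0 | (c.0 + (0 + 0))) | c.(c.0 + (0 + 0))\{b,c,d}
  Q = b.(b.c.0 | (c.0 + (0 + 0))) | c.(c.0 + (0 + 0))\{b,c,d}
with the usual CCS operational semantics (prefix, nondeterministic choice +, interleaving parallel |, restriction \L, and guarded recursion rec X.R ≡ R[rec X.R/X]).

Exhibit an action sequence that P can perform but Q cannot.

P's transition system — 14 states:
  m0 = d.(b.c.0 | (c.0 + (0 + 0))) | c.(c.0 + (0 + 0))\{b,c,d} :: ··c··> m1, ··d··> m2
  m1 = d.(b.c.0 | (c.0 + (0 + 0))) | (c.0 + (0 + 0))\{b,c,d} :: ··d··> m3
  m2 = b.c.0 | (c.0 + (0 + 0)) | c.(c.0 + (0 + 0))\{b,c,d} :: ··b··> m4, ··c··> m3, ··c··> m5
  m3 = b.c.0 | (c.0 + (0 + 0)) | (c.0 + (0 + 0))\{b,c,d} :: ··b··> m6, ··c··> m7
  m4 = c.0 | (c.0 + (0 + 0)) | c.(c.0 + (0 + 0))\{b,c,d} :: ··c··> m6, ··c··> m8, ··c··> m9
  m5 = b.c.0 | 0 | c.(c.0 + (0 + 0))\{b,c,d} :: ··b··> m9, ··c··> m7
  m6 = c.0 | (c.0 + (0 + 0)) | (c.0 + (0 + 0))\{b,c,d} :: ··c··> m10, ··c··> m11
  m7 = b.c.0 | 0 | (c.0 + (0 + 0))\{b,c,d} :: ··b··> m11
  m8 = 0 | (c.0 + (0 + 0)) | c.(c.0 + (0 + 0))\{b,c,d} :: ··c··> m10, ··c··> m12
  m9 = c.0 | 0 | c.(c.0 + (0 + 0))\{b,c,d} :: ··c··> m11, ··c··> m12
  m10 = 0 | (c.0 + (0 + 0)) | (c.0 + (0 + 0))\{b,c,d} :: ··c··> m13
  m11 = c.0 | 0 | (c.0 + (0 + 0))\{b,c,d} :: ··c··> m13
  m12 = 0 | 0 | c.(c.0 + (0 + 0))\{b,c,d} :: ··c··> m13
  m13 = 0 | 0 | (c.0 + (0 + 0))\{b,c,d} :: stopped
Q's transition system — 14 states:
  n0 = b.(b.c.0 | (c.0 + (0 + 0))) | c.(c.0 + (0 + 0))\{b,c,d} :: ··b··> n1, ··c··> n2
  n1 = b.c.0 | (c.0 + (0 + 0)) | c.(c.0 + (0 + 0))\{b,c,d} :: ··b··> n3, ··c··> n4, ··c··> n5
  n2 = b.(b.c.0 | (c.0 + (0 + 0))) | (c.0 + (0 + 0))\{b,c,d} :: ··b··> n4
  n3 = c.0 | (c.0 + (0 + 0)) | c.(c.0 + (0 + 0))\{b,c,d} :: ··c··> n6, ··c··> n7, ··c··> n8
  n4 = b.c.0 | (c.0 + (0 + 0)) | (c.0 + (0 + 0))\{b,c,d} :: ··b··> n7, ··c··> n9
  n5 = b.c.0 | 0 | c.(c.0 + (0 + 0))\{b,c,d} :: ··b··> n8, ··c··> n9
  n6 = 0 | (c.0 + (0 + 0)) | c.(c.0 + (0 + 0))\{b,c,d} :: ··c··> n10, ··c··> n11
  n7 = c.0 | (c.0 + (0 + 0)) | (c.0 + (0 + 0))\{b,c,d} :: ··c··> n10, ··c··> n12
  n8 = c.0 | 0 | c.(c.0 + (0 + 0))\{b,c,d} :: ··c··> n11, ··c··> n12
  n9 = b.c.0 | 0 | (c.0 + (0 + 0))\{b,c,d} :: ··b··> n12
  n10 = 0 | (c.0 + (0 + 0)) | (c.0 + (0 + 0))\{b,c,d} :: ··c··> n13
  n11 = 0 | 0 | c.(c.0 + (0 + 0))\{b,c,d} :: ··c··> n13
  n12 = c.0 | 0 | (c.0 + (0 + 0))\{b,c,d} :: ··c··> n13
  n13 = 0 | 0 | (c.0 + (0 + 0))\{b,c,d} :: stopped
Trace ⟨d⟩ through P, begin at {m0}:
  [1] d ⇒ {m2}
  P completes σ.
Trace ⟨d⟩ through Q, begin at {n0}:
  [1] d ⇒ ∅ (Q stuck)

d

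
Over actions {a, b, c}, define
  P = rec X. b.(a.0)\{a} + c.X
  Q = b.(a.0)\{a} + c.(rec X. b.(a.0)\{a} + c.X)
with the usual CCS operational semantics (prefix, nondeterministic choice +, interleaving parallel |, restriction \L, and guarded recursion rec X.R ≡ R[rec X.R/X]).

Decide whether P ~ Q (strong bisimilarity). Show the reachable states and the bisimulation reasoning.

LTS(P): 2 reachable states
  m0 = rec X. b.(a.0)\{a} + c.X → =b=> m1, =c=> m0
  m1 = (a.0)\{a} → ∅
LTS(Q): 3 reachable states
  n0 = b.(a.0)\{a} + c.(rec X. b.(a.0)\{a} + c.X) → =b=> n1, =c=> n2
  n1 = (a.0)\{a} → ∅
  n2 = rec X. b.(a.0)\{a} + c.X → =b=> n1, =c=> n2
Bisimilarity quotient blocks:
  B0 = {m0, n0, n2}
  B1 = {m1, n1}
m0 ∈ B0, n0 ∈ B0 → same block

P ~ Q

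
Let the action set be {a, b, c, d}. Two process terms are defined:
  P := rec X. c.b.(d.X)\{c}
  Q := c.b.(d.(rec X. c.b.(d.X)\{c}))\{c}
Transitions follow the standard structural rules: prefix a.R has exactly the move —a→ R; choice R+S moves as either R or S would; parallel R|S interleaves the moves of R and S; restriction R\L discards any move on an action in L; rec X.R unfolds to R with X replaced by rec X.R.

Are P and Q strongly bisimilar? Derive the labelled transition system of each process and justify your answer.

Reachable graph of P (4 states):
  p0 = rec X. c.b.(d.X)\{c} :: =c=> p1
  p1 = b.(d.(rec X. c.b.(d.X)\{c}))\{c} :: =b=> p2
  p2 = (d.(rec X. c.b.(d.X)\{c}))\{c} :: =d=> p3
  p3 = (rec X. c.b.(d.X)\{c})\{c} :: (no moves)
Reachable graph of Q (4 states):
  q0 = c.b.(d.(rec X. c.b.(d.X)\{c}))\{c} :: =c=> q1
  q1 = b.(d.(rec X. c.b.(d.X)\{c}))\{c} :: =b=> q2
  q2 = (d.(rec X. c.b.(d.X)\{c}))\{c} :: =d=> q3
  q3 = (rec X. c.b.(d.X)\{c})\{c} :: (no moves)
Coarsest stable partition (strong bisimilarity classes):
  B0 = {p0, q0}
  B1 = {p1, q1}
  B2 = {p2, q2}
  B3 = {p3, q3}
p0 ∈ B0, q0 ∈ B0 → same block

YES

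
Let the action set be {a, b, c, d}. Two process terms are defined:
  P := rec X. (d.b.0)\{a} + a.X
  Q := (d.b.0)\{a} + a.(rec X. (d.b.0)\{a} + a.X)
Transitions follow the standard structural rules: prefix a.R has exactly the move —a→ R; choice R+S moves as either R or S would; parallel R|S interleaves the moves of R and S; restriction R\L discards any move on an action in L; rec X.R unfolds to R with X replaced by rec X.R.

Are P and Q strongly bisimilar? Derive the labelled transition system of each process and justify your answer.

bisimilar

P's transition system — 3 states:
  p0 = rec X. (d.b.0)\{a} + a.X has moves =a=> p0, =d=> p1
  p1 = (b.0)\{a} has moves =b=> p2
  p2 = 0\{a} has moves ∅
Q's transition system — 4 states:
  q0 = (d.b.0)\{a} + a.(rec X. (d.b.0)\{a} + a.X) has moves =a=> q1, =d=> q2
  q1 = rec X. (d.b.0)\{a} + a.X has moves =a=> q1, =d=> q2
  q2 = (b.0)\{a} has moves =b=> q3
  q3 = 0\{a} has moves ∅
Partition-refinement fixed point:
  B0 = {p0, q0, q1}
  B1 = {p1, q2}
  B2 = {p2, q3}
p0 ∈ B0, q0 ∈ B0 → same block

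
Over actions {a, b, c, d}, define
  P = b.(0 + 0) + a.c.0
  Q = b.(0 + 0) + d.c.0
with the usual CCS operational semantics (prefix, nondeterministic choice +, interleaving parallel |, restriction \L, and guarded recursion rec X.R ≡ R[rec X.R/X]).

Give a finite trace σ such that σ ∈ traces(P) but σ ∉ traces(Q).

a

Reachable graph of P (4 states):
  u0 = b.(0 + 0) + a.c.0 ⊢ --a--▸ u1, --b--▸ u2
  u1 = c.0 ⊢ --c--▸ u3
  u2 = 0 + 0 ⊢ ∅
  u3 = 0 ⊢ ∅
Reachable graph of Q (4 states):
  v0 = b.(0 + 0) + d.c.0 ⊢ --b--▸ v1, --d--▸ v2
  v1 = 0 + 0 ⊢ ∅
  v2 = c.0 ⊢ --c--▸ v3
  v3 = 0 ⊢ ∅
Run σ = ⟨a⟩ on P: start {u0}
  step 1 (a): {u1}
  — P admits the full trace.
Run σ = ⟨a⟩ on Q: start {v0}
  step 1 (a): ∅ (Q stuck)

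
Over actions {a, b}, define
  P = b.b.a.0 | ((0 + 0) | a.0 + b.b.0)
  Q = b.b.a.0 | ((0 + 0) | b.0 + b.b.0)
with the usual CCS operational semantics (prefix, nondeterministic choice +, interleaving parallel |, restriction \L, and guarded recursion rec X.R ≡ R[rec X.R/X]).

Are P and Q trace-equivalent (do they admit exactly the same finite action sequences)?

trace-distinct — witness ⟨a⟩

LTS(P): 16 reachable states
  m0 = b.b.a.0 | ((0 + 0) | a.0 + b.b.0) :: —a→ m1, —b→ m2, —b→ m3
  m1 = b.b.a.0 | ((0 + 0) | 0) :: —b→ m4
  m2 = b.a.0 | ((0 + 0) | a.0 + b.b.0) :: —a→ m4, —b→ m5, —b→ m6
  m3 = b.b.a.0 | b.0 :: —b→ m6, —b→ m7
  m4 = b.a.0 | ((0 + 0) | 0) :: —b→ m8
  m5 = a.0 | ((0 + 0) | a.0 + b.b.0) :: —a→ m8, —a→ m9, —b→ m10
  m6 = b.a.0 | b.0 :: —b→ m10, —b→ m11
  m7 = b.b.a.0 | 0 :: —b→ m11
  m8 = a.0 | ((0 + 0) | 0) :: —a→ m12
  m9 = 0 | ((0 + 0) | a.0 + b.b.0) :: —a→ m12, —b→ m13
  m10 = a.0 | b.0 :: —a→ m13, —b→ m14
  m11 = b.a.0 | 0 :: —b→ m14
  m12 = 0 | ((0 + 0) | 0) :: ∅
  m13 = 0 | b.0 :: —b→ m15
  m14 = a.0 | 0 :: —a→ m15
  m15 = 0 | 0 :: ∅
LTS(Q): 16 reachable states
  n0 = b.b.a.0 | ((0 + 0) | b.0 + b.b.0) :: —b→ n1, —b→ n2, —b→ n3
  n1 = b.a.0 | ((0 + 0) | b.0 + b.b.0) :: —b→ n4, —b→ n5, —b→ n6
  n2 = b.b.a.0 | ((0 + 0) | 0) :: —b→ n5
  n3 = b.b.a.0 | b.0 :: —b→ n6, —b→ n7
  n4 = a.0 | ((0 + 0) | b.0 + b.b.0) :: —a→ n8, —b→ n10, —b→ n9
  n5 = b.a.0 | ((0 + 0) | 0) :: —b→ n9
  n6 = b.a.0 | b.0 :: —b→ n10, —b→ n11
  n7 = b.b.a.0 | 0 :: —b→ n11
  n8 = 0 | ((0 + 0) | b.0 + b.b.0) :: —b→ n12, —b→ n13
  n9 = a.0 | ((0 + 0) | 0) :: —a→ n12
  n10 = a.0 | b.0 :: —a→ n13, —b→ n14
  n11 = b.a.0 | 0 :: —b→ n14
  n12 = 0 | ((0 + 0) | 0) :: ∅
  n13 = 0 | b.0 :: —b→ n15
  n14 = a.0 | 0 :: —a→ n15
  n15 = 0 | 0 :: ∅
Trace ⟨a⟩ through P, begin at {m0}:
  step 1 (a): {m1}
  P completes σ.
Trace ⟨a⟩ through Q, begin at {n0}:
  step 1 (a): ∅  — Q cannot continue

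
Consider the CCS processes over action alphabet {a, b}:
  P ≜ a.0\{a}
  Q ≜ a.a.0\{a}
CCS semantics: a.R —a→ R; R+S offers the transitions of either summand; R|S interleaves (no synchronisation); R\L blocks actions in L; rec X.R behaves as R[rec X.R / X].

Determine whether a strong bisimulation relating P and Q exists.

Reachable graph of P (2 states):
  p0 = a.0\{a} :: ··a··> p1
  p1 = 0\{a} :: (no moves)
Reachable graph of Q (3 states):
  q0 = a.a.0\{a} :: ··a··> q1
  q1 = a.0\{a} :: ··a··> q2
  q2 = 0\{a} :: (no moves)
Bisimilarity quotient blocks:
  B0 = {p0, q1}
  B1 = {p1, q2}
  B2 = {q0}
p0 ∈ B0, q0 ∈ B2 → different blocks

not bisimilar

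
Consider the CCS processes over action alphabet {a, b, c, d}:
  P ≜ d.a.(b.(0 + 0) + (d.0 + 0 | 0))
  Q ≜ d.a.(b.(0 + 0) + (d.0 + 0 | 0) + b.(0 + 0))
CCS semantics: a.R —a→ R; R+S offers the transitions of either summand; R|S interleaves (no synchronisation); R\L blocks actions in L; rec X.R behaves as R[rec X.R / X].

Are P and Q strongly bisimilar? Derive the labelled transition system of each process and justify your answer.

P ~ Q

P's transition system — 5 states:
  m0 = d.a.(b.(0 + 0) + (d.0 + 0 | 0)) :: =d=> m1
  m1 = a.(b.(0 + 0) + (d.0 + 0 | 0)) :: =a=> m2
  m2 = b.(0 + 0) + (d.0 + 0 | 0) :: =b=> m3, =d=> m4
  m3 = 0 + 0 :: (no moves)
  m4 = 0 :: (no moves)
Q's transition system — 5 states:
  n0 = d.a.(b.(0 + 0) + (d.0 + 0 | 0) + b.(0 + 0)) :: =d=> n1
  n1 = a.(b.(0 + 0) + (d.0 + 0 | 0) + b.(0 + 0)) :: =a=> n2
  n2 = b.(0 + 0) + (d.0 + 0 | 0) + b.(0 + 0) :: =b=> n3, =d=> n4
  n3 = 0 + 0 :: (no moves)
  n4 = 0 :: (no moves)
Partition-refinement fixed point:
  B0 = {m0, n0}
  B1 = {m1, n1}
  B2 = {m2, n2}
  B3 = {m3, m4, n3, n4}
m0 ∈ B0, n0 ∈ B0 → same block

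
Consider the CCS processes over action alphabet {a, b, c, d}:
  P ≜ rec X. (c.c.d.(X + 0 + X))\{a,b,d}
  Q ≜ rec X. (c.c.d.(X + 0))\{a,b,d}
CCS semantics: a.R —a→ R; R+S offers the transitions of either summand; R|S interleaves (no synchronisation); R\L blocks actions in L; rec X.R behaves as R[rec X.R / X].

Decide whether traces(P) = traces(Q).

trace-equivalent

Reachable graph of P (3 states):
  p0 = rec X. (c.c.d.(X + 0 + X))\{a,b,d} :: ··c··> p1
  p1 = (c.d.((rec X. (c.c.d.(X + 0 + X))\{a,b,d}) + 0 + (rec X. (c.c.d.(X + 0 + X))\{a,b,d})))\{a,b,d} :: ··c··> p2
  p2 = (d.((rec X. (c.c.d.(X + 0 + X))\{a,b,d}) + 0 + (rec X. (c.c.d.(X + 0 + X))\{a,b,d})))\{a,b,d} :: stopped
Reachable graph of Q (3 states):
  q0 = rec X. (c.c.d.(X + 0))\{a,b,d} :: ··c··> q1
  q1 = (c.d.((rec X. (c.c.d.(X + 0))\{a,b,d}) + 0))\{a,b,d} :: ··c··> q2
  q2 = (d.((rec X. (c.c.d.(X + 0))\{a,b,d}) + 0))\{a,b,d} :: stopped
Coarsest stable partition (strong bisimilarity classes):
  B0 = {p0, q0}
  B1 = {p1, q1}
  B2 = {p2, q2}
p0 ∈ B0, q0 ∈ B0 → same block
Bisimilar ⇒ trace-equivalent.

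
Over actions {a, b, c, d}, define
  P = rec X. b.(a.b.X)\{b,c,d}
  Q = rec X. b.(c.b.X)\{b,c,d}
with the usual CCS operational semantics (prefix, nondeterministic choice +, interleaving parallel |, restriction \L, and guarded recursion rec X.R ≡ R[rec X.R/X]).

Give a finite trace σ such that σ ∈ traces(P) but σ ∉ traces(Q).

Reachable graph of P (3 states):
  m0 = rec X. b.(a.b.X)\{b,c,d} ⊢ —b→ m1
  m1 = (a.b.(rec X. b.(a.b.X)\{b,c,d}))\{b,c,d} ⊢ —a→ m2
  m2 = (b.(rec X. b.(a.b.X)\{b,c,d}))\{b,c,d} ⊢ deadlocked
Reachable graph of Q (2 states):
  n0 = rec X. b.(c.b.X)\{b,c,d} ⊢ —b→ n1
  n1 = (c.b.(rec X. b.(c.b.X)\{b,c,d}))\{b,c,d} ⊢ deadlocked
Executing ba from P (initial set {m0}):
  step 1 (b): {m1}
  step 2 (a): {m2}
  ✓ P
Executing ba from Q (initial set {n0}):
  step 1 (b): {n1}
  step 2 (a): ∅ (Q stuck)

ba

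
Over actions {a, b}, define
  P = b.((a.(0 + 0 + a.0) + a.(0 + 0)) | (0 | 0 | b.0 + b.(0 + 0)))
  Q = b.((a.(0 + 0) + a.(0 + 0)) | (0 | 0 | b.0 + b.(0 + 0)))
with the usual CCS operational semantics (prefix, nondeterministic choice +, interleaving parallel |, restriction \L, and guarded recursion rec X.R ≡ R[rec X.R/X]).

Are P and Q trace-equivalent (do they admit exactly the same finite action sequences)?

trace-distinct — witness ⟨baa⟩

P's transition system — 13 states:
  p0 = b.((a.(0 + 0 + a.0) + a.(0 + 0)) | (0 | 0 | b.0 + b.(0 + 0))) :: ··b··> p1
  p1 = (a.(0 + 0 + a.0) + a.(0 + 0)) | (0 | 0 | b.0 + b.(0 + 0)) :: ··a··> p2, ··a··> p3, ··b··> p4, ··b··> p5
  p2 = (0 + 0 + a.0) | (0 | 0 | b.0 + b.(0 + 0)) :: ··a··> p6, ··b··> p7, ··b··> p8
  p3 = (0 + 0) | (0 | 0 | b.0 + b.(0 + 0)) :: ··b··> p10, ··b··> p9
  p4 = (a.(0 + 0 + a.0) + a.(0 + 0)) | (0 + 0) :: ··a··> p7, ··a··> p9
  p5 = (a.(0 + 0 + a.0) + a.(0 + 0)) | (0 | 0 | 0) :: ··a··> p10, ··a··> p8
  p6 = 0 | (0 | 0 | b.0 + b.(0 + 0)) :: ··b··> p11, ··b··> p12
  p7 = (0 + 0 + a.0) | (0 + 0) :: ··a··> p11
  p8 = (0 + 0 + a.0) | (0 | 0 | 0) :: ··a··> p12
  p9 = (0 + 0) | (0 + 0) :: stopped
  p10 = (0 + 0) | (0 | 0 | 0) :: stopped
  p11 = 0 | (0 + 0) :: stopped
  p12 = 0 | (0 | 0 | 0) :: stopped
Q's transition system — 7 states:
  q0 = b.((a.(0 + 0) + a.(0 + 0)) | (0 | 0 | b.0 + b.(0 + 0))) :: ··b··> q1
  q1 = (a.(0 + 0) + a.(0 + 0)) | (0 | 0 | b.0 + b.(0 + 0)) :: ··a··> q2, ··b··> q3, ··b··> q4
  q2 = (0 + 0) | (0 | 0 | b.0 + b.(0 + 0)) :: ··b··> q5, ··b··> q6
  q3 = (a.(0 + 0) + a.(0 + 0)) | (0 + 0) :: ··a··> q5
  q4 = (a.(0 + 0) + a.(0 + 0)) | (0 | 0 | 0) :: ··a··> q6
  q5 = (0 + 0) | (0 + 0) :: stopped
  q6 = (0 + 0) | (0 | 0 | 0) :: stopped
Run σ = ⟨baa⟩ on P: start {p0}
  after b @ step 1: {p1}
  after a @ step 2: {p2, p3}
  after a @ step 3: {p6}
  ✓ P
Run σ = ⟨baa⟩ on Q: start {q0}
  after b @ step 1: {q1}
  after a @ step 2: {q2}
  after a @ step 3: no successor for Q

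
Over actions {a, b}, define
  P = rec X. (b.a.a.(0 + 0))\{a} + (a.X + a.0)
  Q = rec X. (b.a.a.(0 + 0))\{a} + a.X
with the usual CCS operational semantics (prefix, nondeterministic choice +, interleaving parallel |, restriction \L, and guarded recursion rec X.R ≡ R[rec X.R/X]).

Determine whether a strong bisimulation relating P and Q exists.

NO

LTS(P): 3 reachable states
  p0 = rec X. (b.a.a.(0 + 0))\{a} + (a.X + a.0) :: =a=> p0, =a=> p1, =b=> p2
  p1 = 0 :: (no moves)
  p2 = (a.a.(0 + 0))\{a} :: (no moves)
LTS(Q): 2 reachable states
  q0 = rec X. (b.a.a.(0 + 0))\{a} + a.X :: =a=> q0, =b=> q1
  q1 = (a.a.(0 + 0))\{a} :: (no moves)
Coarsest stable partition (strong bisimilarity classes):
  B0 = {p0}
  B1 = {p1, p2, q1}
  B2 = {q0}
p0 ∈ B0, q0 ∈ B2 → different blocks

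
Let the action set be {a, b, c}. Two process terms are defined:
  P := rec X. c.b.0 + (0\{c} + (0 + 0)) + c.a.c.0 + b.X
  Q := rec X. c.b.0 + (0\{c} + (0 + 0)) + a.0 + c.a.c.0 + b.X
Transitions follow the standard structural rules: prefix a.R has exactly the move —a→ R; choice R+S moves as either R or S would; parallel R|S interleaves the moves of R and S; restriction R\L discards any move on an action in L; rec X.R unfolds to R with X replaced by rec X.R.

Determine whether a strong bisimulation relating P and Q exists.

P's transition system — 5 states:
  p0 = rec X. c.b.0 + (0\{c} + (0 + 0)) + c.a.c.0 + b.X → --b--▸ p0, --c--▸ p1, --c--▸ p2
  p1 = a.c.0 → --a--▸ p3
  p2 = b.0 → --b--▸ p4
  p3 = c.0 → --c--▸ p4
  p4 = 0 → (no moves)
Q's transition system — 5 states:
  q0 = rec X. c.b.0 + (0\{c} + (0 + 0)) + a.0 + c.a.c.0 + b.X → --a--▸ q1, --b--▸ q0, --c--▸ q2, --c--▸ q3
  q1 = 0 → (no moves)
  q2 = a.c.0 → --a--▸ q4
  q3 = b.0 → --b--▸ q1
  q4 = c.0 → --c--▸ q1
Partition-refinement fixed point:
  B0 = {p0}
  B1 = {p1, q2}
  B2 = {p3, q4}
  B3 = {p4, q1}
  B4 = {p2, q3}
  B5 = {q0}
p0 ∈ B0, q0 ∈ B5 → different blocks

NO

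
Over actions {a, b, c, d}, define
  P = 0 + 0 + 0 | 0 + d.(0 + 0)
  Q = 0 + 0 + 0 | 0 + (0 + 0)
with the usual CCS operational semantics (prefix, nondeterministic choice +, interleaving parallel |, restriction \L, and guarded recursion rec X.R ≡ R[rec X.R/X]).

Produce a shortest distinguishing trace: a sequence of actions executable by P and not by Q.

LTS(P): 2 reachable states
  p0 = 0 + 0 + 0 | 0 + d.(0 + 0) :: --d--▸ p1
  p1 = 0 + 0 :: ·
LTS(Q): 1 reachable states
  q0 = 0 + 0 + 0 | 0 + (0 + 0) :: ·
Run σ = ⟨d⟩ on P: start {p0}
  step 1 (d): {p1}
  ✓ P
Run σ = ⟨d⟩ on Q: start {q0}
  step 1 (d): ∅  — Q cannot continue

d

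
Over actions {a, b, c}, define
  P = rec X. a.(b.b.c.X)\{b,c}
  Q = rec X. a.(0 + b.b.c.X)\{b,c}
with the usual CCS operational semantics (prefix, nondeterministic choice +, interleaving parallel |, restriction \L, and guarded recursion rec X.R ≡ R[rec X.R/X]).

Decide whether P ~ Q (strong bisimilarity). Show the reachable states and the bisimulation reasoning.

P's transition system — 2 states:
  s0 = rec X. a.(b.b.c.X)\{b,c} → =a=> s1
  s1 = (b.b.c.(rec X. a.(b.b.c.X)\{b,c}))\{b,c} → deadlocked
Q's transition system — 2 states:
  t0 = rec X. a.(0 + b.b.c.X)\{b,c} → =a=> t1
  t1 = (0 + b.b.c.(rec X. a.(0 + b.b.c.X)\{b,c}))\{b,c} → deadlocked
Coarsest stable partition (strong bisimilarity classes):
  B0 = {s0, t0}
  B1 = {s1, t1}
s0 ∈ B0, t0 ∈ B0 → same block

bisimilar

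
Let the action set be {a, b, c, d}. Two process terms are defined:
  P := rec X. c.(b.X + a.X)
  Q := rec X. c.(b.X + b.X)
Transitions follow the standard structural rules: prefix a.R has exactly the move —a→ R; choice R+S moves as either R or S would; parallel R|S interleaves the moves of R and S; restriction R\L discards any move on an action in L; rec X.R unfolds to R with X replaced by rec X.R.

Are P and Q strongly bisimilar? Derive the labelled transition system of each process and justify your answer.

Reachable graph of P (2 states):
  p0 = rec X. c.(b.X + a.X) ⊢ -c-> p1
  p1 = b.(rec X. c.(b.X + a.X)) + a.(rec X. c.(b.X + a.X)) ⊢ -a-> p0, -b-> p0
Reachable graph of Q (2 states):
  q0 = rec X. c.(b.X + b.X) ⊢ -c-> q1
  q1 = b.(rec X. c.(b.X + b.X)) + b.(rec X. c.(b.X + b.X)) ⊢ -b-> q0
Coarsest stable partition (strong bisimilarity classes):
  B0 = {p0}
  B1 = {p1}
  B2 = {q0}
  B3 = {q1}
p0 ∈ B0, q0 ∈ B2 → different blocks

P ≁ Q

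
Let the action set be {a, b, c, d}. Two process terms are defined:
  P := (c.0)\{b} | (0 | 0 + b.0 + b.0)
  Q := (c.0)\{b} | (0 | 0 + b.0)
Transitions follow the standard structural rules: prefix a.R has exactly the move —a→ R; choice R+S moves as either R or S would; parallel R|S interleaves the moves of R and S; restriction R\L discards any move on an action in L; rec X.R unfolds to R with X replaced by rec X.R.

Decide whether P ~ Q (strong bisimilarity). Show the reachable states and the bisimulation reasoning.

P's transition system — 4 states:
  m0 = (c.0)\{b} | (0 | 0 + b.0 + b.0) → --b--▸ m1, --c--▸ m2
  m1 = (c.0)\{b} | 0 → --c--▸ m3
  m2 = 0\{b} | (0 | 0 + b.0 + b.0) → --b--▸ m3
  m3 = 0\{b} | 0 → stopped
Q's transition system — 4 states:
  n0 = (c.0)\{b} | (0 | 0 + b.0) → --b--▸ n1, --c--▸ n2
  n1 = (c.0)\{b} | 0 → --c--▸ n3
  n2 = 0\{b} | (0 | 0 + b.0) → --b--▸ n3
  n3 = 0\{b} | 0 → stopped
Coarsest stable partition (strong bisimilarity classes):
  B0 = {m0, n0}
  B1 = {m1, n1}
  B2 = {m3, n3}
  B3 = {m2, n2}
m0 ∈ B0, n0 ∈ B0 → same block

P ~ Q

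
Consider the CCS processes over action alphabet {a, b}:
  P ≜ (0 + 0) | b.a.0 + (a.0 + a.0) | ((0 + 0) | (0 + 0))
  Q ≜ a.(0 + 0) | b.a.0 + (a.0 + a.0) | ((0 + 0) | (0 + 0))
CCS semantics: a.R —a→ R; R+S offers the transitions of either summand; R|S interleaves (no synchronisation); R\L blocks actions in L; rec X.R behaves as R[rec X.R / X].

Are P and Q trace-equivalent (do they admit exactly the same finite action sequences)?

LTS(P): 4 reachable states
  u0 = (0 + 0) | b.a.0 + (a.0 + a.0) | ((0 + 0) | (0 + 0)) :: -a-> u1, -b-> u2
  u1 = 0 | ((0 + 0) | (0 + 0)) :: stopped
  u2 = (0 + 0) | a.0 :: -a-> u3
  u3 = (0 + 0) | 0 :: stopped
LTS(Q): 7 reachable states
  v0 = a.(0 + 0) | b.a.0 + (a.0 + a.0) | ((0 + 0) | (0 + 0)) :: -a-> v1, -a-> v2, -b-> v3
  v1 = (0 + 0) | b.a.0 :: -b-> v4
  v2 = 0 | ((0 + 0) | (0 + 0)) :: stopped
  v3 = a.(0 + 0) | a.0 :: -a-> v4, -a-> v5
  v4 = (0 + 0) | a.0 :: -a-> v6
  v5 = a.(0 + 0) | 0 :: -a-> v6
  v6 = (0 + 0) | 0 :: stopped
Executing ab from Q (initial set {v0}):
  after a @ step 1: {v1, v2}
  after b @ step 2: {v4}
  ✓ Q
Executing ab from P (initial set {u0}):
  after a @ step 1: {u1}
  after b @ step 2: no successor for P

NO — witness ⟨ab⟩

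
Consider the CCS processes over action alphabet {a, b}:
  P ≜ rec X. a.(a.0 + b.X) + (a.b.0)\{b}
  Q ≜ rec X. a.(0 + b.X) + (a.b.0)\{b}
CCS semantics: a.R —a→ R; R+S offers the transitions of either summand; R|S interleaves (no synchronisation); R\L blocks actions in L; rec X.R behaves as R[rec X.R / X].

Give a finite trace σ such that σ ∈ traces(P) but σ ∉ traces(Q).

aa

LTS(P): 4 reachable states
  s0 = rec X. a.(a.0 + b.X) + (a.b.0)\{b} ⊢ --a--▸ s1, --a--▸ s2
  s1 = (b.0)\{b} ⊢ deadlocked
  s2 = a.0 + b.(rec X. a.(a.0 + b.X) + (a.b.0)\{b}) ⊢ --a--▸ s3, --b--▸ s0
  s3 = 0 ⊢ deadlocked
LTS(Q): 3 reachable states
  t0 = rec X. a.(0 + b.X) + (a.b.0)\{b} ⊢ --a--▸ t1, --a--▸ t2
  t1 = (b.0)\{b} ⊢ deadlocked
  t2 = 0 + b.(rec X. a.(0 + b.X) + (a.b.0)\{b}) ⊢ --b--▸ t0
Run σ = ⟨aa⟩ on P: start {s0}
  after a @ step 1: {s1, s2}
  after a @ step 2: {s3}
  — P admits the full trace.
Run σ = ⟨aa⟩ on Q: start {t0}
  after a @ step 1: {t1, t2}
  after a @ step 2: no successor for Q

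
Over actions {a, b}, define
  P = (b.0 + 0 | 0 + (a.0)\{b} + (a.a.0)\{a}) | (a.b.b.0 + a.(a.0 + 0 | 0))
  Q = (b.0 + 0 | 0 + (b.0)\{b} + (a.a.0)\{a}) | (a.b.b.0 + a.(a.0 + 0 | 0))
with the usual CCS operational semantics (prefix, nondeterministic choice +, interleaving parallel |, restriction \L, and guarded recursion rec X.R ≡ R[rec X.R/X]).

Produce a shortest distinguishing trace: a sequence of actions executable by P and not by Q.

aaa

LTS(P): 15 reachable states
  u0 = (b.0 + 0 | 0 + (a.0)\{b} + (a.a.0)\{a}) | (a.b.b.0 + a.(a.0 + 0 | 0)) :: —a→ u1, —a→ u2, —a→ u3, —b→ u4
  u1 = (b.0 + 0 | 0 + (a.0)\{b} + (a.a.0)\{a}) | (a.0 + 0 | 0) :: —a→ u5, —a→ u6, —b→ u7
  u2 = (b.0 + 0 | 0 + (a.0)\{b} + (a.a.0)\{a}) | b.b.0 :: —a→ u8, —b→ u10, —b→ u9
  u3 = 0\{b} | (a.b.b.0 + a.(a.0 + 0 | 0)) :: —a→ u6, —a→ u8
  u4 = 0 | (a.b.b.0 + a.(a.0 + 0 | 0)) :: —a→ u10, —a→ u7
  u5 = (b.0 + 0 | 0 + (a.0)\{b} + (a.a.0)\{a}) | 0 :: —a→ u11, —b→ u12
  u6 = 0\{b} | (a.0 + 0 | 0) :: —a→ u11
  u7 = 0 | (a.0 + 0 | 0) :: —a→ u12
  u8 = 0\{b} | b.b.0 :: —b→ u13
  u9 = (b.0 + 0 | 0 + (a.0)\{b} + (a.a.0)\{a}) | b.0 :: —a→ u13, —b→ u14, —b→ u5
  u10 = 0 | b.b.0 :: —b→ u14
  u11 = 0\{b} | 0 :: stopped
  u12 = 0 | 0 :: stopped
  u13 = 0\{b} | b.0 :: —b→ u11
  u14 = 0 | b.0 :: —b→ u12
LTS(Q): 10 reachable states
  v0 = (b.0 + 0 | 0 + (b.0)\{b} + (a.a.0)\{a}) | (a.b.b.0 + a.(a.0 + 0 | 0)) :: —a→ v1, —a→ v2, —b→ v3
  v1 = (b.0 + 0 | 0 + (b.0)\{b} + (a.a.0)\{a}) | (a.0 + 0 | 0) :: —a→ v4, —b→ v5
  v2 = (b.0 + 0 | 0 + (b.0)\{b} + (a.a.0)\{a}) | b.b.0 :: —b→ v6, —b→ v7
  v3 = 0 | (a.b.b.0 + a.(a.0 + 0 | 0)) :: —a→ v5, —a→ v7
  v4 = (b.0 + 0 | 0 + (b.0)\{b} + (a.a.0)\{a}) | 0 :: —b→ v8
  v5 = 0 | (a.0 + 0 | 0) :: —a→ v8
  v6 = (b.0 + 0 | 0 + (b.0)\{b} + (a.a.0)\{a}) | b.0 :: —b→ v4, —b→ v9
  v7 = 0 | b.b.0 :: —b→ v9
  v8 = 0 | 0 :: stopped
  v9 = 0 | b.0 :: —b→ v8
Trace ⟨aaa⟩ through P, begin at {u0}:
  [1] a ⇒ {u1, u2, u3}
  [2] a ⇒ {u5, u6, u8}
  [3] a ⇒ {u11}
  ✓ P
Trace ⟨aaa⟩ through Q, begin at {v0}:
  [1] a ⇒ {v1, v2}
  [2] a ⇒ {v4}
  [3] a ⇒ ∅  — Q cannot continue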